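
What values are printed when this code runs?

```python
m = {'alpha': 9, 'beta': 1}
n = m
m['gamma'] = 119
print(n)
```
{'alpha': 9, 'beta': 1, 'gamma': 119}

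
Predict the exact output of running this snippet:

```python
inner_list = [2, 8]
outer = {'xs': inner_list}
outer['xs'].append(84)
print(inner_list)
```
[2, 8, 84]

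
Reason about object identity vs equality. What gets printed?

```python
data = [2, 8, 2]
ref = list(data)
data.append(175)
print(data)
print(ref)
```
[2, 8, 2, 175]
[2, 8, 2]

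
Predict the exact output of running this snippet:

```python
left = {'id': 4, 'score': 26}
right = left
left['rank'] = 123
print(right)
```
{'id': 4, 'score': 26, 'rank': 123}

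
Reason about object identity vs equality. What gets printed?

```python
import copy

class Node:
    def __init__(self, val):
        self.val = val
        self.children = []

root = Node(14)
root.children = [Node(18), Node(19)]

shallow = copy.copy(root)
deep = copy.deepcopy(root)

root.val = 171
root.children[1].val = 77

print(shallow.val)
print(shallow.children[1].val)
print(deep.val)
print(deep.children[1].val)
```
14
77
14
19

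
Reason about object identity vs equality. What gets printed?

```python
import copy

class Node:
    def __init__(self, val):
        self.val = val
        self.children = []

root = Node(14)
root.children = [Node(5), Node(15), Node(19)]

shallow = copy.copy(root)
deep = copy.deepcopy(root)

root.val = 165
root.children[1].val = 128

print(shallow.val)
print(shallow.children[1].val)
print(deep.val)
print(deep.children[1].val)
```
14
128
14
15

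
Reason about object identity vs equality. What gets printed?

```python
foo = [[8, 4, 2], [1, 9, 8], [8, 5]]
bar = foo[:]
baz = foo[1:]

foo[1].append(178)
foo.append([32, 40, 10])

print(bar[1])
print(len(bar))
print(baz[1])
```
[1, 9, 8, 178]
3
[8, 5]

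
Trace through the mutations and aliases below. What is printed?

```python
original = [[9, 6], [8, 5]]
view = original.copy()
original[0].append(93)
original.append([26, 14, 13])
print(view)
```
[[9, 6, 93], [8, 5]]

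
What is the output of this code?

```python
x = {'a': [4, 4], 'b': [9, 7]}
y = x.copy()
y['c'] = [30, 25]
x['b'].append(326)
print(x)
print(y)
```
{'a': [4, 4], 'b': [9, 7, 326]}
{'a': [4, 4], 'b': [9, 7, 326], 'c': [30, 25]}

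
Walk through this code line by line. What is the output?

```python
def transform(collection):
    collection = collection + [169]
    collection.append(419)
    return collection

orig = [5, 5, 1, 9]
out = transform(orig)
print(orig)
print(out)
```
[5, 5, 1, 9]
[5, 5, 1, 9, 169, 419]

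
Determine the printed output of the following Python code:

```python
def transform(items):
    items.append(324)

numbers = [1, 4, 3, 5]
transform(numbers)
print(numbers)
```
[1, 4, 3, 5, 324]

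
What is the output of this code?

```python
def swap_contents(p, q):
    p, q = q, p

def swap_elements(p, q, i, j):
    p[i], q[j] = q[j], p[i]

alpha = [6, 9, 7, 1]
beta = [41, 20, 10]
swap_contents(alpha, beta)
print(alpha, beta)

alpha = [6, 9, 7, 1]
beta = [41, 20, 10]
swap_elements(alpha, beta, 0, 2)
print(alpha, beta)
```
[6, 9, 7, 1] [41, 20, 10]
[10, 9, 7, 1] [41, 20, 6]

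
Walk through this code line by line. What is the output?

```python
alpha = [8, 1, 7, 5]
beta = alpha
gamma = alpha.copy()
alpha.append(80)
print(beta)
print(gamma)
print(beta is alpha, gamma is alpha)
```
[8, 1, 7, 5, 80]
[8, 1, 7, 5]
True False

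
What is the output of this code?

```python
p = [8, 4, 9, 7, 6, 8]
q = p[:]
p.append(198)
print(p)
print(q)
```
[8, 4, 9, 7, 6, 8, 198]
[8, 4, 9, 7, 6, 8]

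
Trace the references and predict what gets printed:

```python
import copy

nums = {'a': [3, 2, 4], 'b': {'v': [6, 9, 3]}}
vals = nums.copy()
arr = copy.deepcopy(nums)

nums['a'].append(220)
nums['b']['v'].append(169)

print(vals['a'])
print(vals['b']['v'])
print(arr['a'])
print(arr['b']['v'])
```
[3, 2, 4, 220]
[6, 9, 3, 169]
[3, 2, 4]
[6, 9, 3]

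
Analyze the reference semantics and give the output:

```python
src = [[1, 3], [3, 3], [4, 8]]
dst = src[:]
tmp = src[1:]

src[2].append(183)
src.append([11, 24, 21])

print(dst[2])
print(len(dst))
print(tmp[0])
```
[4, 8, 183]
3
[3, 3]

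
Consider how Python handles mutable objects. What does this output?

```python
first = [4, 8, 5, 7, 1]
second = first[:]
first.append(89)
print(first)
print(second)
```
[4, 8, 5, 7, 1, 89]
[4, 8, 5, 7, 1]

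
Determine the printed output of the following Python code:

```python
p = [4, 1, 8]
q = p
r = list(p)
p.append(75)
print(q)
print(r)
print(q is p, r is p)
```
[4, 1, 8, 75]
[4, 1, 8]
True False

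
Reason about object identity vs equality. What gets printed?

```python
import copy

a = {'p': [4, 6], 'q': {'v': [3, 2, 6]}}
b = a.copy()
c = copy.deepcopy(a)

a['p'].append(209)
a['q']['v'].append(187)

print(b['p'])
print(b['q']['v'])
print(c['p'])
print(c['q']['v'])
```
[4, 6, 209]
[3, 2, 6, 187]
[4, 6]
[3, 2, 6]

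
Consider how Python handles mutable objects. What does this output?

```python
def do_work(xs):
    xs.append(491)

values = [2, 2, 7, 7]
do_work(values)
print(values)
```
[2, 2, 7, 7, 491]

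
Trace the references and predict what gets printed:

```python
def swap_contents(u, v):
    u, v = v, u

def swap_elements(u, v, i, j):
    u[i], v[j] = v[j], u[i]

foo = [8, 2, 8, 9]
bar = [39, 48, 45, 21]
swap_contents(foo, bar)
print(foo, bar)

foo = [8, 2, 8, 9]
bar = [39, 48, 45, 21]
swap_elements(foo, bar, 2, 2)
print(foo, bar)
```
[8, 2, 8, 9] [39, 48, 45, 21]
[8, 2, 45, 9] [39, 48, 8, 21]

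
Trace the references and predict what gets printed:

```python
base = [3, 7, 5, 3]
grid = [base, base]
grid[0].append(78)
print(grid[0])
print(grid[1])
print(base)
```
[3, 7, 5, 3, 78]
[3, 7, 5, 3, 78]
[3, 7, 5, 3, 78]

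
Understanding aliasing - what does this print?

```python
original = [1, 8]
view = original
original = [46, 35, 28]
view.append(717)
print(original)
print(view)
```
[46, 35, 28]
[1, 8, 717]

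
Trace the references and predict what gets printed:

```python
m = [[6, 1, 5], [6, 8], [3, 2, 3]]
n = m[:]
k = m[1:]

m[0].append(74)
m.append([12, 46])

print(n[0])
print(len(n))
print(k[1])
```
[6, 1, 5, 74]
3
[3, 2, 3]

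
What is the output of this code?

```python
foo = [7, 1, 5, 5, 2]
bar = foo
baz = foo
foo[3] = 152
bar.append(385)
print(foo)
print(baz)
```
[7, 1, 5, 152, 2, 385]
[7, 1, 5, 152, 2, 385]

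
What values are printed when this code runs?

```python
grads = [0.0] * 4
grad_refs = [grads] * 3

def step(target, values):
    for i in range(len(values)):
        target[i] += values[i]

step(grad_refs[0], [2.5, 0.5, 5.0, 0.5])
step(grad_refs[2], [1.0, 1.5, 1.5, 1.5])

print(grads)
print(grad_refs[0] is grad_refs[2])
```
[3.5, 2.0, 6.5, 2.0]
True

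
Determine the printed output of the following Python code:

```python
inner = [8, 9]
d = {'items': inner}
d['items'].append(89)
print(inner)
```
[8, 9, 89]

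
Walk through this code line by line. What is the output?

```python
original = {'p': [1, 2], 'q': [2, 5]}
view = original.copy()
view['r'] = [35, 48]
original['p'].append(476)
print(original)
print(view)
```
{'p': [1, 2, 476], 'q': [2, 5]}
{'p': [1, 2, 476], 'q': [2, 5], 'r': [35, 48]}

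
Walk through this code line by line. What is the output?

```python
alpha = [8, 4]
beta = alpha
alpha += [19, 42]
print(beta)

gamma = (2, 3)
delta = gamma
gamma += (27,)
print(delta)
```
[8, 4, 19, 42]
(2, 3)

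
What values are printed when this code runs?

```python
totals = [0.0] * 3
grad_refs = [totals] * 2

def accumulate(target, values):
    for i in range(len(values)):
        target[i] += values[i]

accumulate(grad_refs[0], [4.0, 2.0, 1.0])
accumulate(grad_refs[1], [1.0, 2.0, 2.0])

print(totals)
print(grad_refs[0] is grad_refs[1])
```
[5.0, 4.0, 3.0]
True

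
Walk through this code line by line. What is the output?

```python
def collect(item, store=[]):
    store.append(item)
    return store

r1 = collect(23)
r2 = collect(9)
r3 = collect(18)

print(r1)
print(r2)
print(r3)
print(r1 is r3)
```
[23, 9, 18]
[23, 9, 18]
[23, 9, 18]
True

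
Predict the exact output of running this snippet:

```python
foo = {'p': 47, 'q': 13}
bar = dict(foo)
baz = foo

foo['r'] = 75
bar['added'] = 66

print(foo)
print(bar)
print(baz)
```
{'p': 47, 'q': 13, 'r': 75}
{'p': 47, 'q': 13, 'added': 66}
{'p': 47, 'q': 13, 'r': 75}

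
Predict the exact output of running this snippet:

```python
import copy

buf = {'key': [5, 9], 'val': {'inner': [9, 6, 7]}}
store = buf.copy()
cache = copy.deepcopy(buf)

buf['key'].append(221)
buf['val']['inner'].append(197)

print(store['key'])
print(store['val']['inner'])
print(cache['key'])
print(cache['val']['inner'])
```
[5, 9, 221]
[9, 6, 7, 197]
[5, 9]
[9, 6, 7]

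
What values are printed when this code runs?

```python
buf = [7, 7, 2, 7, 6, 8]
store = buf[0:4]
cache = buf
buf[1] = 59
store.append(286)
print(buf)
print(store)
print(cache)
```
[7, 59, 2, 7, 6, 8]
[7, 7, 2, 7, 286]
[7, 59, 2, 7, 6, 8]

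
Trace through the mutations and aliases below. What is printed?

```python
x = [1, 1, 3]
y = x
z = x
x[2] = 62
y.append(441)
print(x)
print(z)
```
[1, 1, 62, 441]
[1, 1, 62, 441]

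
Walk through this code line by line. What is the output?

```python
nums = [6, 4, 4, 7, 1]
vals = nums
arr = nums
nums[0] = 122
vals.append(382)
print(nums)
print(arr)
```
[122, 4, 4, 7, 1, 382]
[122, 4, 4, 7, 1, 382]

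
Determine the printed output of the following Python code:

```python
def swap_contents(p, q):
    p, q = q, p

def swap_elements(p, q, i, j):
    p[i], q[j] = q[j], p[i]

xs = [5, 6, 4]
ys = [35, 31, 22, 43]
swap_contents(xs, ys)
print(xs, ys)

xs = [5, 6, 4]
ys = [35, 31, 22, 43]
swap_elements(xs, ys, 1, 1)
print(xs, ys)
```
[5, 6, 4] [35, 31, 22, 43]
[5, 31, 4] [35, 6, 22, 43]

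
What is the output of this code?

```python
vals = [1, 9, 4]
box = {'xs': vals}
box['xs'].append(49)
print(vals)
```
[1, 9, 4, 49]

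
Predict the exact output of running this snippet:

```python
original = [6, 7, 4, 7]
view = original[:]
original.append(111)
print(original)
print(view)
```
[6, 7, 4, 7, 111]
[6, 7, 4, 7]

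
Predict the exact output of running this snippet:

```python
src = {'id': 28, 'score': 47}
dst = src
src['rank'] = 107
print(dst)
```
{'id': 28, 'score': 47, 'rank': 107}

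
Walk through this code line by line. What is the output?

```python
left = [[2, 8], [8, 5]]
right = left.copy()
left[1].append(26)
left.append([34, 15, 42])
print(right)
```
[[2, 8], [8, 5, 26]]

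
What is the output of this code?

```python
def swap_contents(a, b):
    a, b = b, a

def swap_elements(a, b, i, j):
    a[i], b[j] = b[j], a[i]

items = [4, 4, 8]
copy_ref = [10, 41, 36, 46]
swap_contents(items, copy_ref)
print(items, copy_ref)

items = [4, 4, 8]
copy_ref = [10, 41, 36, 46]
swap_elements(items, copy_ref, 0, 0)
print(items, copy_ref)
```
[4, 4, 8] [10, 41, 36, 46]
[10, 4, 8] [4, 41, 36, 46]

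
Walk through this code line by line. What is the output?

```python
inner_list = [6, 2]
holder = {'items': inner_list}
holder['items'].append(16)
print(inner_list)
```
[6, 2, 16]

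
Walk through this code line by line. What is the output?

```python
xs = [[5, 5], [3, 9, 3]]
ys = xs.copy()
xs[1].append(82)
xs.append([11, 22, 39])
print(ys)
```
[[5, 5], [3, 9, 3, 82]]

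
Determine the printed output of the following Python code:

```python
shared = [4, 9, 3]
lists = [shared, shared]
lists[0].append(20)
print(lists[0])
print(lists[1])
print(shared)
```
[4, 9, 3, 20]
[4, 9, 3, 20]
[4, 9, 3, 20]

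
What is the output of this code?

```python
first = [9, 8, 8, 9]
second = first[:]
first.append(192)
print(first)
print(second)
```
[9, 8, 8, 9, 192]
[9, 8, 8, 9]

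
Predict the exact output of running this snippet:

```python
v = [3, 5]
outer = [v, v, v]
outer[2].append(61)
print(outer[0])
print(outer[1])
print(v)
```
[3, 5, 61]
[3, 5, 61]
[3, 5, 61]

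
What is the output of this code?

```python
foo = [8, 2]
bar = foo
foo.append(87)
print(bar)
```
[8, 2, 87]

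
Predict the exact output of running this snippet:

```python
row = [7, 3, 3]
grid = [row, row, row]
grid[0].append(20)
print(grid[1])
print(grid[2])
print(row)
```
[7, 3, 3, 20]
[7, 3, 3, 20]
[7, 3, 3, 20]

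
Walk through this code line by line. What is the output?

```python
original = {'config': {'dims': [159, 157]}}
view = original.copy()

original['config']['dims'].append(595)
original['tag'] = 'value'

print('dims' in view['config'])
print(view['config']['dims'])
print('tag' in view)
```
True
[159, 157, 595]
False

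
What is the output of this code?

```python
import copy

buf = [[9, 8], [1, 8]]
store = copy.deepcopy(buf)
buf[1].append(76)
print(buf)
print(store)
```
[[9, 8], [1, 8, 76]]
[[9, 8], [1, 8]]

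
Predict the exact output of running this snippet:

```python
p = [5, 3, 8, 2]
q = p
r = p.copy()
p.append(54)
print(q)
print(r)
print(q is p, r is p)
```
[5, 3, 8, 2, 54]
[5, 3, 8, 2]
True False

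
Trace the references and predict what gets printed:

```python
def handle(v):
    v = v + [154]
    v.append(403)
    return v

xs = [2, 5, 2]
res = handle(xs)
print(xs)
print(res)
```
[2, 5, 2]
[2, 5, 2, 154, 403]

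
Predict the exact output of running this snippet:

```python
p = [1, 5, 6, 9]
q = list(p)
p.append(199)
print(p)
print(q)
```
[1, 5, 6, 9, 199]
[1, 5, 6, 9]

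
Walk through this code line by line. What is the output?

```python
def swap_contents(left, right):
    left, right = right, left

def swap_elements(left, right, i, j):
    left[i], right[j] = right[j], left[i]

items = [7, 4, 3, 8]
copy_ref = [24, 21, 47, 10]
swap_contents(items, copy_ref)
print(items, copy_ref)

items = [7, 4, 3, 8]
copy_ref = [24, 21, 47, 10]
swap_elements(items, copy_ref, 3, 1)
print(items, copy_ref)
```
[7, 4, 3, 8] [24, 21, 47, 10]
[7, 4, 3, 21] [24, 8, 47, 10]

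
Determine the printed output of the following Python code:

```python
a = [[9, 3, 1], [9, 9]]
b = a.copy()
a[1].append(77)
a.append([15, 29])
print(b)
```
[[9, 3, 1], [9, 9, 77]]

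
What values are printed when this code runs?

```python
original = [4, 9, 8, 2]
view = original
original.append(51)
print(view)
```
[4, 9, 8, 2, 51]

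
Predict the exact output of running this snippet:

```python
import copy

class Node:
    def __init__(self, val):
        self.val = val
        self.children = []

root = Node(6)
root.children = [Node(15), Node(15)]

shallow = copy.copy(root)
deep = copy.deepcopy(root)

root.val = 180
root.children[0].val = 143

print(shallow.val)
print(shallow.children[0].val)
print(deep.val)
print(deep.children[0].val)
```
6
143
6
15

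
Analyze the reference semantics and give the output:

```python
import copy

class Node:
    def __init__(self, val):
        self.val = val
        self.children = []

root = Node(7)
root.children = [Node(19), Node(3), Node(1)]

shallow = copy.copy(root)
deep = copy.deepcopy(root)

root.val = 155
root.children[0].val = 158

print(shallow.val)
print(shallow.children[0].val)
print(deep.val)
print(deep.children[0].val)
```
7
158
7
19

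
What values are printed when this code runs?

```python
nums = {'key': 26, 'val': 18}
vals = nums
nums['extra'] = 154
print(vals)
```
{'key': 26, 'val': 18, 'extra': 154}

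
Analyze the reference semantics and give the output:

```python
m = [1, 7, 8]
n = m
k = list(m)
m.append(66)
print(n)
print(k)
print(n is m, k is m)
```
[1, 7, 8, 66]
[1, 7, 8]
True False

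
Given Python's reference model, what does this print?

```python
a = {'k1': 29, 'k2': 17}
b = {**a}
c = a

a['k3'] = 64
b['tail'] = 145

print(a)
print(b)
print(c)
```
{'k1': 29, 'k2': 17, 'k3': 64}
{'k1': 29, 'k2': 17, 'tail': 145}
{'k1': 29, 'k2': 17, 'k3': 64}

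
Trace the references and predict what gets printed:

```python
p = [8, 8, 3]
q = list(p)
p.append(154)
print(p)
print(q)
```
[8, 8, 3, 154]
[8, 8, 3]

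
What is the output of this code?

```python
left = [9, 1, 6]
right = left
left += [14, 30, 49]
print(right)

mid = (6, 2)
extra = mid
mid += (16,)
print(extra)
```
[9, 1, 6, 14, 30, 49]
(6, 2)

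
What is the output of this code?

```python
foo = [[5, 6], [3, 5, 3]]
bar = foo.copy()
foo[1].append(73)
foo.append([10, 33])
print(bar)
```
[[5, 6], [3, 5, 3, 73]]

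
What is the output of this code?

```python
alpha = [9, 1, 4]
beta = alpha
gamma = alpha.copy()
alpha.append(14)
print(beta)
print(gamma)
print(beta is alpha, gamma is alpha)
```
[9, 1, 4, 14]
[9, 1, 4]
True False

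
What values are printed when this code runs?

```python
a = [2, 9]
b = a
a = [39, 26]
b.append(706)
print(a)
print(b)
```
[39, 26]
[2, 9, 706]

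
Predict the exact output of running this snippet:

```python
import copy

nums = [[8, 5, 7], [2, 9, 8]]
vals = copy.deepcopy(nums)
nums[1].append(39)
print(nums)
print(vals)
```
[[8, 5, 7], [2, 9, 8, 39]]
[[8, 5, 7], [2, 9, 8]]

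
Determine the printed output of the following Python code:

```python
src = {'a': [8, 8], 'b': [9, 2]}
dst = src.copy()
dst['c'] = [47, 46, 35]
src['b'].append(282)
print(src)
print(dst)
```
{'a': [8, 8], 'b': [9, 2, 282]}
{'a': [8, 8], 'b': [9, 2, 282], 'c': [47, 46, 35]}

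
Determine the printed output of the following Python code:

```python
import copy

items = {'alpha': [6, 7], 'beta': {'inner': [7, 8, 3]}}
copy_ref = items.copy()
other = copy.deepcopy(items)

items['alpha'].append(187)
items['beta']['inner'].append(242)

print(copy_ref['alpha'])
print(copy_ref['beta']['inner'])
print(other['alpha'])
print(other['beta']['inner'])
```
[6, 7, 187]
[7, 8, 3, 242]
[6, 7]
[7, 8, 3]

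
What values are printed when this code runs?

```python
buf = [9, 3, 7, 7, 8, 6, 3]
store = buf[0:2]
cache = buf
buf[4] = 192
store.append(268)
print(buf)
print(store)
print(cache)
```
[9, 3, 7, 7, 192, 6, 3]
[9, 3, 268]
[9, 3, 7, 7, 192, 6, 3]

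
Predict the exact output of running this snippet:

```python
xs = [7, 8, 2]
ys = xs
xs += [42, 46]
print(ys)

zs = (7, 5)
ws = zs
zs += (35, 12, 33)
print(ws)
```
[7, 8, 2, 42, 46]
(7, 5)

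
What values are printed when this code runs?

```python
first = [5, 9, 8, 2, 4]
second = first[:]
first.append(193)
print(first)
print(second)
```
[5, 9, 8, 2, 4, 193]
[5, 9, 8, 2, 4]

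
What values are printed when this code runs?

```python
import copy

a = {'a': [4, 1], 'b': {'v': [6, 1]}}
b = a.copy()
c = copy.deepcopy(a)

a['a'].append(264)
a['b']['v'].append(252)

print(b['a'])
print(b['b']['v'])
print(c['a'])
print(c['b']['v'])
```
[4, 1, 264]
[6, 1, 252]
[4, 1]
[6, 1]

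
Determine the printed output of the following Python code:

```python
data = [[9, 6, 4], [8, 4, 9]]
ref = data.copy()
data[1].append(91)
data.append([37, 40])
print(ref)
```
[[9, 6, 4], [8, 4, 9, 91]]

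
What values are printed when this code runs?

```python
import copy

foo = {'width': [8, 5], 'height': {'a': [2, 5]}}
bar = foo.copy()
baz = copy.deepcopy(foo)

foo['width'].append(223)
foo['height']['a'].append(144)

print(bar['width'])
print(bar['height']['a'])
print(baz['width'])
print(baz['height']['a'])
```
[8, 5, 223]
[2, 5, 144]
[8, 5]
[2, 5]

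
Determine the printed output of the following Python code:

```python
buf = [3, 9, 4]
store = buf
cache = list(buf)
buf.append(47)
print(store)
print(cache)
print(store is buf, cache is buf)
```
[3, 9, 4, 47]
[3, 9, 4]
True False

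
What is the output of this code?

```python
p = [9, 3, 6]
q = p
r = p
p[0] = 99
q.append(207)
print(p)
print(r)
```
[99, 3, 6, 207]
[99, 3, 6, 207]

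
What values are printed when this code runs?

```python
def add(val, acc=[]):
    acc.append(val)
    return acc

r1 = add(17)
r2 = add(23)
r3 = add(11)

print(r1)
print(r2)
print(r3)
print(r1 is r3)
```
[17, 23, 11]
[17, 23, 11]
[17, 23, 11]
True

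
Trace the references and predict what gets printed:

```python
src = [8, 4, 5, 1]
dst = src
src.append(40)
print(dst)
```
[8, 4, 5, 1, 40]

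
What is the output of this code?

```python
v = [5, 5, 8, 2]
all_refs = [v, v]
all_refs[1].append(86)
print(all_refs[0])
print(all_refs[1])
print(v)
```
[5, 5, 8, 2, 86]
[5, 5, 8, 2, 86]
[5, 5, 8, 2, 86]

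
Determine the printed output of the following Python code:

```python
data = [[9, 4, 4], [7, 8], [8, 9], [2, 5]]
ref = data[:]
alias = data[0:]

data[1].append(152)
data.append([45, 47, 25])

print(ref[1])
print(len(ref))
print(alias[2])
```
[7, 8, 152]
4
[8, 9]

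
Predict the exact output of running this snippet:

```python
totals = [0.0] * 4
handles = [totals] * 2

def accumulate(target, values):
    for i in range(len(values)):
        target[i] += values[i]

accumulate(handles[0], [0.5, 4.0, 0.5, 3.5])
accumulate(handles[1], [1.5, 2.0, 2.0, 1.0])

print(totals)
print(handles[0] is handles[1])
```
[2.0, 6.0, 2.5, 4.5]
True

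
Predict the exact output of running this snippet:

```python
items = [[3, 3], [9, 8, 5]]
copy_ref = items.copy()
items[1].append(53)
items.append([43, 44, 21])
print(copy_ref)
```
[[3, 3], [9, 8, 5, 53]]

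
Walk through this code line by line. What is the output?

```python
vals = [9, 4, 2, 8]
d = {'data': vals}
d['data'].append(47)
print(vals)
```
[9, 4, 2, 8, 47]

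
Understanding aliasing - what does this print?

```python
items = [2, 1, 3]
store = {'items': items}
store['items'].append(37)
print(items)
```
[2, 1, 3, 37]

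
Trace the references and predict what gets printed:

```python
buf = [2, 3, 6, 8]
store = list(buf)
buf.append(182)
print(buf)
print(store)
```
[2, 3, 6, 8, 182]
[2, 3, 6, 8]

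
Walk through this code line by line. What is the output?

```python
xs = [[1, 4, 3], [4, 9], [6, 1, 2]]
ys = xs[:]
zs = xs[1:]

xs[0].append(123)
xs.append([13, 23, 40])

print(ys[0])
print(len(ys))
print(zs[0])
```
[1, 4, 3, 123]
3
[4, 9]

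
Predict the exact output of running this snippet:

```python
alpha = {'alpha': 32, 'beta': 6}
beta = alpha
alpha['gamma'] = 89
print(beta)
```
{'alpha': 32, 'beta': 6, 'gamma': 89}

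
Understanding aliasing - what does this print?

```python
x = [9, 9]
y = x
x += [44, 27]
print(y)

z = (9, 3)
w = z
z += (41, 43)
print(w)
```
[9, 9, 44, 27]
(9, 3)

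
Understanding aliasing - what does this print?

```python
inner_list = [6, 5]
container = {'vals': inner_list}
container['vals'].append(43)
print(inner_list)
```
[6, 5, 43]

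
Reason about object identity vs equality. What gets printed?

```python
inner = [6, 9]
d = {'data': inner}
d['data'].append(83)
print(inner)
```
[6, 9, 83]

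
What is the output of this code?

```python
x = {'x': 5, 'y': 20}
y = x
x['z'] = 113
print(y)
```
{'x': 5, 'y': 20, 'z': 113}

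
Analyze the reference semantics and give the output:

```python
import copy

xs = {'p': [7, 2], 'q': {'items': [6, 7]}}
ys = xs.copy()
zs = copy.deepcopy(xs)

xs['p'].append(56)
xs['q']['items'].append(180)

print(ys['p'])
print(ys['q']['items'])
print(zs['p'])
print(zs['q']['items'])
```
[7, 2, 56]
[6, 7, 180]
[7, 2]
[6, 7]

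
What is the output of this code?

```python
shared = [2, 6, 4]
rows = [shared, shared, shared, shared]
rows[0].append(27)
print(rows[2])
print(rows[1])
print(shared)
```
[2, 6, 4, 27]
[2, 6, 4, 27]
[2, 6, 4, 27]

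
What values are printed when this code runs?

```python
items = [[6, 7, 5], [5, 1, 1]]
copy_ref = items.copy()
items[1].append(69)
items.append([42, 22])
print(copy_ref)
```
[[6, 7, 5], [5, 1, 1, 69]]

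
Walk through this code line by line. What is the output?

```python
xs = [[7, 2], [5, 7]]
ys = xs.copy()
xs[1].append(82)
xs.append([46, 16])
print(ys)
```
[[7, 2], [5, 7, 82]]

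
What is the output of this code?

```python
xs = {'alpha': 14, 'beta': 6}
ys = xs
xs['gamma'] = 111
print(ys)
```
{'alpha': 14, 'beta': 6, 'gamma': 111}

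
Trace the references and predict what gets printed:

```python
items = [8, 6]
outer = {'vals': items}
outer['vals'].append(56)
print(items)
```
[8, 6, 56]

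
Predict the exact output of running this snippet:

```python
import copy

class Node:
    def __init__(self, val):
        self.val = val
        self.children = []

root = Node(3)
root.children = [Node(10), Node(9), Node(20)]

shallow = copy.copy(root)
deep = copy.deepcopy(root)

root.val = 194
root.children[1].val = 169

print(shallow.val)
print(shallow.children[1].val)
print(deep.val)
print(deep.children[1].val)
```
3
169
3
9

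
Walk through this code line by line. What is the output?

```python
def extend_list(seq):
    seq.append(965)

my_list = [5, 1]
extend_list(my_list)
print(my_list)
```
[5, 1, 965]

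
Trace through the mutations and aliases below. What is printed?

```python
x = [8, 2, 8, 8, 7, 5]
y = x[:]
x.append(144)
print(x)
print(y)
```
[8, 2, 8, 8, 7, 5, 144]
[8, 2, 8, 8, 7, 5]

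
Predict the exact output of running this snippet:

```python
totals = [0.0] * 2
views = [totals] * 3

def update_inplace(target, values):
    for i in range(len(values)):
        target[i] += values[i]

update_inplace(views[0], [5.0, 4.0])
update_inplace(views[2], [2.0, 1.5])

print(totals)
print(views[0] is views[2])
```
[7.0, 5.5]
True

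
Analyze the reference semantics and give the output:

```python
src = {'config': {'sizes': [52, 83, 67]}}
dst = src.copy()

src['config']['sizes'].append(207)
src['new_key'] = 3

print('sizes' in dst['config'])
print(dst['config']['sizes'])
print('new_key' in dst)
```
True
[52, 83, 67, 207]
False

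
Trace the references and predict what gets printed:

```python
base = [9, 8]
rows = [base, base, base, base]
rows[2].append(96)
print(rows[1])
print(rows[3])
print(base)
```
[9, 8, 96]
[9, 8, 96]
[9, 8, 96]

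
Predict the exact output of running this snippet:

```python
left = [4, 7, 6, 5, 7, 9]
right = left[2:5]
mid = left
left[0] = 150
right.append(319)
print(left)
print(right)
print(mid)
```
[150, 7, 6, 5, 7, 9]
[6, 5, 7, 319]
[150, 7, 6, 5, 7, 9]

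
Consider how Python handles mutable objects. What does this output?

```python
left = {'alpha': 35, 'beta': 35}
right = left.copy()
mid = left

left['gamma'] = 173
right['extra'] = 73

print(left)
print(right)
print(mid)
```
{'alpha': 35, 'beta': 35, 'gamma': 173}
{'alpha': 35, 'beta': 35, 'extra': 73}
{'alpha': 35, 'beta': 35, 'gamma': 173}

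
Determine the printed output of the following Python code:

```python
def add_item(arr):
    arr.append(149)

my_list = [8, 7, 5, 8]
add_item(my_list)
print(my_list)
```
[8, 7, 5, 8, 149]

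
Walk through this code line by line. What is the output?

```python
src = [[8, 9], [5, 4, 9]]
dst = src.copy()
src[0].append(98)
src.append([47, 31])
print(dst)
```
[[8, 9, 98], [5, 4, 9]]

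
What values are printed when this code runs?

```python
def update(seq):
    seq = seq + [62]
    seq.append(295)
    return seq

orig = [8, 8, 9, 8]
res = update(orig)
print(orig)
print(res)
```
[8, 8, 9, 8]
[8, 8, 9, 8, 62, 295]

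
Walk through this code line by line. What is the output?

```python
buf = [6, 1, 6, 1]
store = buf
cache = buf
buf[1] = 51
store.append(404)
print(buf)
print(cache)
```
[6, 51, 6, 1, 404]
[6, 51, 6, 1, 404]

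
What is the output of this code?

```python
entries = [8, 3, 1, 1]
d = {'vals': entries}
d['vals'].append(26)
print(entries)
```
[8, 3, 1, 1, 26]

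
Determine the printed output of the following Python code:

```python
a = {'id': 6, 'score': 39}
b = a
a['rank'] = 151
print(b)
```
{'id': 6, 'score': 39, 'rank': 151}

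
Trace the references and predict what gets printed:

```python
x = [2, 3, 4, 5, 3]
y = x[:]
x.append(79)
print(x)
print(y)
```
[2, 3, 4, 5, 3, 79]
[2, 3, 4, 5, 3]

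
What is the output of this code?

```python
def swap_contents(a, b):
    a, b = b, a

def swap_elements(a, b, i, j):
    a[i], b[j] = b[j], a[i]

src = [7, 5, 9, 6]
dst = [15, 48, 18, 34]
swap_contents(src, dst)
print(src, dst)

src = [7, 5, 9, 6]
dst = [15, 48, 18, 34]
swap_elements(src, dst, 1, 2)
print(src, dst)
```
[7, 5, 9, 6] [15, 48, 18, 34]
[7, 18, 9, 6] [15, 48, 5, 34]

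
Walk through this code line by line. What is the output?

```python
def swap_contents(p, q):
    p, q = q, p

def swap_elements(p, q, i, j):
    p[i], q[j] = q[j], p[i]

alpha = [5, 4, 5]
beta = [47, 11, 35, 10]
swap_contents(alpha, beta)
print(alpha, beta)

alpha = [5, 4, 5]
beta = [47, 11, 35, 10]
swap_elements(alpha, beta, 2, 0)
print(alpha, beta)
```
[5, 4, 5] [47, 11, 35, 10]
[5, 4, 47] [5, 11, 35, 10]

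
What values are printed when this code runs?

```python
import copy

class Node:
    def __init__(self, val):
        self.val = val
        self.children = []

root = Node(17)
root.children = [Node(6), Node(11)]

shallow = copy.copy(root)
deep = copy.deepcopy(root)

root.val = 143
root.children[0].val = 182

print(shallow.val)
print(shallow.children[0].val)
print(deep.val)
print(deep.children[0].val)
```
17
182
17
6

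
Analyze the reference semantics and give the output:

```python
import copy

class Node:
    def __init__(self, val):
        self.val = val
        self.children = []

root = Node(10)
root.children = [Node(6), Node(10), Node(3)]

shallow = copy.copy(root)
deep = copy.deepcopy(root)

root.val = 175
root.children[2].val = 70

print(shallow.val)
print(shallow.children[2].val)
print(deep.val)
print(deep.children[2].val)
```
10
70
10
3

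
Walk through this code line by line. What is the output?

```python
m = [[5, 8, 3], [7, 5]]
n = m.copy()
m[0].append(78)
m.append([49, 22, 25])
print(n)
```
[[5, 8, 3, 78], [7, 5]]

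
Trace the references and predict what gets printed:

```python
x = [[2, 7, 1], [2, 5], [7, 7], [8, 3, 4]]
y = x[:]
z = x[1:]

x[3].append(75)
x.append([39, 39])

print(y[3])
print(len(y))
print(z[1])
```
[8, 3, 4, 75]
4
[7, 7]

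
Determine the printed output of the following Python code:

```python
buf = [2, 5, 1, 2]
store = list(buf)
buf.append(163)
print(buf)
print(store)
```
[2, 5, 1, 2, 163]
[2, 5, 1, 2]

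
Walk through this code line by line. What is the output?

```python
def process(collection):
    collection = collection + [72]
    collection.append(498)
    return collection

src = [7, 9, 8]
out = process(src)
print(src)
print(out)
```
[7, 9, 8]
[7, 9, 8, 72, 498]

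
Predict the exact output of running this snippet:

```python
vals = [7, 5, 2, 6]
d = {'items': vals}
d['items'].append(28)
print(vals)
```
[7, 5, 2, 6, 28]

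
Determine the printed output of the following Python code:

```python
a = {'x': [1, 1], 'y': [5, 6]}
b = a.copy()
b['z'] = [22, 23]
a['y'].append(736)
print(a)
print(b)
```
{'x': [1, 1], 'y': [5, 6, 736]}
{'x': [1, 1], 'y': [5, 6, 736], 'z': [22, 23]}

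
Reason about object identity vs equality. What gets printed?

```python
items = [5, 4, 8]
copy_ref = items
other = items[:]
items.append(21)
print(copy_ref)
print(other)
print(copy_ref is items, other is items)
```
[5, 4, 8, 21]
[5, 4, 8]
True False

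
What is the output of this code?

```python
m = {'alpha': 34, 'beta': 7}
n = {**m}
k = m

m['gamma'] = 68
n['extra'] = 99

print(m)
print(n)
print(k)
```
{'alpha': 34, 'beta': 7, 'gamma': 68}
{'alpha': 34, 'beta': 7, 'extra': 99}
{'alpha': 34, 'beta': 7, 'gamma': 68}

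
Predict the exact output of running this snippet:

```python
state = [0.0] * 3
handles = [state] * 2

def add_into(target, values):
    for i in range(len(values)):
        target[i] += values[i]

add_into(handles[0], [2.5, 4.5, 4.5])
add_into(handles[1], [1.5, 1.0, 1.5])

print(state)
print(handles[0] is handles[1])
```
[4.0, 5.5, 6.0]
True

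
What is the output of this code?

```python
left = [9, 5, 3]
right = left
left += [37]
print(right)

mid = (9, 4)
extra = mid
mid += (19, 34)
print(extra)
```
[9, 5, 3, 37]
(9, 4)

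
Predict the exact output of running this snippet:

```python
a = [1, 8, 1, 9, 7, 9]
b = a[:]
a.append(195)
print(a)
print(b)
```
[1, 8, 1, 9, 7, 9, 195]
[1, 8, 1, 9, 7, 9]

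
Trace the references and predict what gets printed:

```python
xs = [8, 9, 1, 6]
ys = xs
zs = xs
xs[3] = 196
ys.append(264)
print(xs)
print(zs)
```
[8, 9, 1, 196, 264]
[8, 9, 1, 196, 264]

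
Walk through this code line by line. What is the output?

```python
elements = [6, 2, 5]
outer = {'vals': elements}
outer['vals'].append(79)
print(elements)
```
[6, 2, 5, 79]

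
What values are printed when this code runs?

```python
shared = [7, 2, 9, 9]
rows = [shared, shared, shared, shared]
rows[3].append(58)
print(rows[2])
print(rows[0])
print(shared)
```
[7, 2, 9, 9, 58]
[7, 2, 9, 9, 58]
[7, 2, 9, 9, 58]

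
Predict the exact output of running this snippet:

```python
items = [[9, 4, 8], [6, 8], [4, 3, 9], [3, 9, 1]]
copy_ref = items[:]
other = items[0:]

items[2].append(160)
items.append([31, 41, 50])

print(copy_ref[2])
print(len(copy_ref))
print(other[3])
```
[4, 3, 9, 160]
4
[3, 9, 1]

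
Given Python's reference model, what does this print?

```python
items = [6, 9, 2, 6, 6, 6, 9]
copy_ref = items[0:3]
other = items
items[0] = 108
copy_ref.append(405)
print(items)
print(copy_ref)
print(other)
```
[108, 9, 2, 6, 6, 6, 9]
[6, 9, 2, 405]
[108, 9, 2, 6, 6, 6, 9]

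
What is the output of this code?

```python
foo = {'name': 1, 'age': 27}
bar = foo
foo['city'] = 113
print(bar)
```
{'name': 1, 'age': 27, 'city': 113}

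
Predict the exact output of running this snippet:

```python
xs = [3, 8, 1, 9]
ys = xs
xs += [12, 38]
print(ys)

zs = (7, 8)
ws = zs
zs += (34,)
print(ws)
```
[3, 8, 1, 9, 12, 38]
(7, 8)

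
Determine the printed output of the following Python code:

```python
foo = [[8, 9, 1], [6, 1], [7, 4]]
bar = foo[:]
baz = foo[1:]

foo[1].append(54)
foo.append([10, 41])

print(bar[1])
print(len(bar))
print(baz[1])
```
[6, 1, 54]
3
[7, 4]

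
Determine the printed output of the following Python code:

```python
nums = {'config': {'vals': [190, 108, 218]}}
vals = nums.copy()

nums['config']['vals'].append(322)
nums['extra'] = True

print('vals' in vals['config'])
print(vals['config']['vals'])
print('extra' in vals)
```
True
[190, 108, 218, 322]
False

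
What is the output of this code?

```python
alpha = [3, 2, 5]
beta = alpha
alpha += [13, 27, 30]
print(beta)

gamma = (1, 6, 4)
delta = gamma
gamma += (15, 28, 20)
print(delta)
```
[3, 2, 5, 13, 27, 30]
(1, 6, 4)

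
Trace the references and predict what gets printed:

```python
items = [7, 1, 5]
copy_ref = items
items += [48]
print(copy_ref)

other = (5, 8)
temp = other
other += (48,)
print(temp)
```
[7, 1, 5, 48]
(5, 8)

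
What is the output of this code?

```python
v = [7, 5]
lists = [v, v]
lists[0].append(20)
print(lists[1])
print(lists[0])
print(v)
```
[7, 5, 20]
[7, 5, 20]
[7, 5, 20]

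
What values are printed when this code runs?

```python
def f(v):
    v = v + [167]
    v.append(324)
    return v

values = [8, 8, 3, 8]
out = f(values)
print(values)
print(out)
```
[8, 8, 3, 8]
[8, 8, 3, 8, 167, 324]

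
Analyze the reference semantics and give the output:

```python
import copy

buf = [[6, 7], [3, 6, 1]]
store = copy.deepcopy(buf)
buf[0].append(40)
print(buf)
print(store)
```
[[6, 7, 40], [3, 6, 1]]
[[6, 7], [3, 6, 1]]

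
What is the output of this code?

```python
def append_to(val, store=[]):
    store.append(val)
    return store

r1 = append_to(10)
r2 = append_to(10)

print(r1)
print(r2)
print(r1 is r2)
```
[10, 10]
[10, 10]
True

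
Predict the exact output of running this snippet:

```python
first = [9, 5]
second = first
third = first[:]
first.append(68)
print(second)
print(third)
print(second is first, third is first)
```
[9, 5, 68]
[9, 5]
True False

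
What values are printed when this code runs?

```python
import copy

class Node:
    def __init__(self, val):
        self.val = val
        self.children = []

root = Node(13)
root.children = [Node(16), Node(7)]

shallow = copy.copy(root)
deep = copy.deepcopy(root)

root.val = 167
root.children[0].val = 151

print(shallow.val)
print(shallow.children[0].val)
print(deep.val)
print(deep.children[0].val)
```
13
151
13
16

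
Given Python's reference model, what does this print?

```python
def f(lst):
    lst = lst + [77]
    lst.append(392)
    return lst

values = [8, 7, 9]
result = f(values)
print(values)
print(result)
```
[8, 7, 9]
[8, 7, 9, 77, 392]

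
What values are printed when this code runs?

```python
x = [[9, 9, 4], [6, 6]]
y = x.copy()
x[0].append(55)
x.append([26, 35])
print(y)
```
[[9, 9, 4, 55], [6, 6]]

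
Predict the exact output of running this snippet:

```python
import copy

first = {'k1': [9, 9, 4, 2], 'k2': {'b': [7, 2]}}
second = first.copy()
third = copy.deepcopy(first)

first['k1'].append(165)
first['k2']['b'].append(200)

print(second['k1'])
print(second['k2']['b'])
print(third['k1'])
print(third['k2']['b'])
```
[9, 9, 4, 2, 165]
[7, 2, 200]
[9, 9, 4, 2]
[7, 2]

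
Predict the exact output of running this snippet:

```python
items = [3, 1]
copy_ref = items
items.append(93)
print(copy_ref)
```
[3, 1, 93]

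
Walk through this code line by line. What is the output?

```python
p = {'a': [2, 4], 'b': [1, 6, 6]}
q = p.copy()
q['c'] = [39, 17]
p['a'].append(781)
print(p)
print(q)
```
{'a': [2, 4, 781], 'b': [1, 6, 6]}
{'a': [2, 4, 781], 'b': [1, 6, 6], 'c': [39, 17]}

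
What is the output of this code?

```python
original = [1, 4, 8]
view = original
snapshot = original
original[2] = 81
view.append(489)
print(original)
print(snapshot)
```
[1, 4, 81, 489]
[1, 4, 81, 489]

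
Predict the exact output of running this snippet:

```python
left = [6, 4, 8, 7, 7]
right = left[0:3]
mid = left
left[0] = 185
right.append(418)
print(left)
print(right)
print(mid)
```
[185, 4, 8, 7, 7]
[6, 4, 8, 418]
[185, 4, 8, 7, 7]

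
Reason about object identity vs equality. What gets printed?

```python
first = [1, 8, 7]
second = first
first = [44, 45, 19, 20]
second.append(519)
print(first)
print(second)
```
[44, 45, 19, 20]
[1, 8, 7, 519]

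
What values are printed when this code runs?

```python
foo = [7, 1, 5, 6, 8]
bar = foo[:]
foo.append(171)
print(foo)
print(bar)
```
[7, 1, 5, 6, 8, 171]
[7, 1, 5, 6, 8]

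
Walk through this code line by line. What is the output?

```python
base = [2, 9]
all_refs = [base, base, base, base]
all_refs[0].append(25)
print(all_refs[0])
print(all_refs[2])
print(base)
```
[2, 9, 25]
[2, 9, 25]
[2, 9, 25]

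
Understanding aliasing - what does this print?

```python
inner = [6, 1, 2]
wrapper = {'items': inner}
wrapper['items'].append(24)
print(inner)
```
[6, 1, 2, 24]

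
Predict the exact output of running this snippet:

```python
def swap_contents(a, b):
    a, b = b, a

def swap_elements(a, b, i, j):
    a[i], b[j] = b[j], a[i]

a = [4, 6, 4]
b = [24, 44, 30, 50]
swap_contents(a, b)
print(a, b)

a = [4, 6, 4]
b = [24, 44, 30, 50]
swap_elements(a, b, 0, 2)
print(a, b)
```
[4, 6, 4] [24, 44, 30, 50]
[30, 6, 4] [24, 44, 4, 50]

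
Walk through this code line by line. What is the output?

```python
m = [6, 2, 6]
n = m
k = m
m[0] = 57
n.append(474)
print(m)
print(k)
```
[57, 2, 6, 474]
[57, 2, 6, 474]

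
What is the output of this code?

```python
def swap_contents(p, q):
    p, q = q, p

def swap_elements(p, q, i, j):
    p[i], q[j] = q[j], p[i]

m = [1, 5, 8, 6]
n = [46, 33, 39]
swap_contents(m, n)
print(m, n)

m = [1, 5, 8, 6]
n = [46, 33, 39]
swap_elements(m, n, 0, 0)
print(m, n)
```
[1, 5, 8, 6] [46, 33, 39]
[46, 5, 8, 6] [1, 33, 39]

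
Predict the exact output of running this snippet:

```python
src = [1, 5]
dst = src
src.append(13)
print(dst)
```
[1, 5, 13]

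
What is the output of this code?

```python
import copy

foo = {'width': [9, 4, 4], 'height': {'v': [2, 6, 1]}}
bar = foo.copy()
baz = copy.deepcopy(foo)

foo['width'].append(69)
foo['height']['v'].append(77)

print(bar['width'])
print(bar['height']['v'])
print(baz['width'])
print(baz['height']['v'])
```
[9, 4, 4, 69]
[2, 6, 1, 77]
[9, 4, 4]
[2, 6, 1]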